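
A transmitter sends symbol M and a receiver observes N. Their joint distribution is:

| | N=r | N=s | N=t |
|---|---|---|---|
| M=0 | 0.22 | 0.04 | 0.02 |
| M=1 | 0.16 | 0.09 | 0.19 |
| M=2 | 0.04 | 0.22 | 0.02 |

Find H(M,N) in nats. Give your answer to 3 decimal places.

H(M,N) = −Σ p(x,y)·ln p(x,y) over all 9 cells.
  cell (0,r): −0.22·ln0.22 = 0.3331
  cell (0,s): −0.04·ln0.04 = 0.1288
  cell (0,t): −0.02·ln0.02 = 0.0782
  cell (1,r): −0.16·ln0.16 = 0.2932
  cell (1,s): −0.09·ln0.09 = 0.2167
  cell (1,t): −0.19·ln0.19 = 0.3155
  cell (2,r): −0.04·ln0.04 = 0.1288
  cell (2,s): −0.22·ln0.22 = 0.3331
  cell (2,t): −0.02·ln0.02 = 0.0782
Sum = 1.906 nats.

1.906 nats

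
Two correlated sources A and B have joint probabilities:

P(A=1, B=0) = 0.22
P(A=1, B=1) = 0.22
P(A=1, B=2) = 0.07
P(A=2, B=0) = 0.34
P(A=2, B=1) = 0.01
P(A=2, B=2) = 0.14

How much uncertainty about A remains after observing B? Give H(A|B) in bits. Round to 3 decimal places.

Marginals: p(A) = (0.5100, 0.4900), p(B) = (0.5600, 0.2300, 0.2100).
H(A|B) = Σ p(B) · H(A|B=·).
  B=0: p=0.5600, H(A|B=0) = 0.9666
  B=1: p=0.2300, H(A|B=1) = 0.2580
  B=2: p=0.2100, H(A|B=2) = 0.9183
Weighted sum = 0.793 bits.

0.793 bits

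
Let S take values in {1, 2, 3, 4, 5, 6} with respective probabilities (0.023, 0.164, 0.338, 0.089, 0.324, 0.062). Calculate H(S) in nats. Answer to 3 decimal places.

H(S) = −Σ p·ln p.
  −(0.023)·ln(0.023) = 0.0868
  −(0.164)·ln(0.164) = 0.2965
  −(0.338)·ln(0.338) = 0.3666
  −(0.089)·ln(0.089) = 0.2153
  −(0.324)·ln(0.324) = 0.3652
  −(0.062)·ln(0.062) = 0.1724
Sum: 0.0868 + 0.2965 + 0.3666 + 0.2153 + 0.3652 + 0.1724 = 1.503 nats.

1.503 nats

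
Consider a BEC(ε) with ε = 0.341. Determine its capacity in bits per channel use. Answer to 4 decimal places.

0.6590 bits

Binary erasure channel: capacity C = 1 − ε.
C = 1 − 0.341 = 0.6590 bits per channel use.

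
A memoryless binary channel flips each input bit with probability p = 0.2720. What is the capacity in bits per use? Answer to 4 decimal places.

0.1557 bits

Binary symmetric channel: C = 1 − h₂(ε) where h₂ is the binary entropy function.
h₂(0.2720) = −0.2720·log₂0.2720 − 0.7280·log₂0.7280 = 0.8443.
C = 1 − 0.8443 = 0.1557 bits per channel use.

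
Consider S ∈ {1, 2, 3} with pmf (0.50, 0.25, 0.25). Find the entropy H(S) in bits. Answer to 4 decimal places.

1.5000 bits

H(S) = −Σ p·log₂ p.
  −(0.50)·log₂(0.50) = 0.50000
  −(0.25)·log₂(0.25) = 0.50000
  −(0.25)·log₂(0.25) = 0.50000
Sum: 0.50000 + 0.50000 + 0.50000 = 1.5000 bits.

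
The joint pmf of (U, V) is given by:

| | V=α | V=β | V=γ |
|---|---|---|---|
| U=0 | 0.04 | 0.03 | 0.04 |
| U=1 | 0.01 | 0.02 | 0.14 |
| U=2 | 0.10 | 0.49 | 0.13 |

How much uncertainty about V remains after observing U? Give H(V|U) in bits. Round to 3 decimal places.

1.193 bits

Marginals: p(U) = (0.1100, 0.1700, 0.7200), p(V) = (0.1500, 0.5400, 0.3100).
H(V|U) = Σ p(U) · H(V|U=·).
  U=0: p=0.1100, H(V|U=0) = 1.5726
  U=1: p=0.1700, H(V|U=1) = 0.8343
  U=2: p=0.7200, H(V|U=2) = 1.2193
Weighted sum = 1.193 bits.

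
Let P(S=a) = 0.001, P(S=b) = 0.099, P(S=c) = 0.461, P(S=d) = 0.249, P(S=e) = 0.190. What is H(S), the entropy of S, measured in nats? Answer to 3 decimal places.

H(S) = −Σ p·ln p.
  −(0.001)·ln(0.001) = 0.0069
  −(0.099)·ln(0.099) = 0.2290
  −(0.461)·ln(0.461) = 0.3570
  −(0.249)·ln(0.249) = 0.3462
  −(0.190)·ln(0.190) = 0.3155
Sum: 0.0069 + 0.2290 + 0.3570 + 0.3462 + 0.3155 = 1.255 nats.

1.255 nats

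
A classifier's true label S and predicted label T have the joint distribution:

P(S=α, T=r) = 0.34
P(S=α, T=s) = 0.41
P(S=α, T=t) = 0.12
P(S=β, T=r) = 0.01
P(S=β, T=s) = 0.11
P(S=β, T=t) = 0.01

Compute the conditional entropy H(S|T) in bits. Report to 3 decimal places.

0.503 bits

Marginals: p(S) = (0.8700, 0.1300), p(T) = (0.3500, 0.5200, 0.1300).
H(S|T) = Σ p(T) · H(S|T=·).
  T=r: p=0.3500, H(S|T=r) = 0.1872
  T=s: p=0.5200, H(S|T=s) = 0.7444
  T=t: p=0.1300, H(S|T=t) = 0.3912
Weighted sum = 0.503 bits.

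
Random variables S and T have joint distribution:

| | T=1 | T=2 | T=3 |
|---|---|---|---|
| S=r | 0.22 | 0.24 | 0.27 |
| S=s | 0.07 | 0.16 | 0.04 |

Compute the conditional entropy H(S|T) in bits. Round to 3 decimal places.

Marginals: p(S) = (0.7300, 0.2700), p(T) = (0.2900, 0.4000, 0.3100).
H(S|T) = Σ p(T) · H(S|T=·).
  T=1: p=0.2900, H(S|T=1) = 0.7973
  T=2: p=0.4000, H(S|T=2) = 0.9710
  T=3: p=0.3100, H(S|T=3) = 0.5548
Weighted sum = 0.792 bits.

0.792 bits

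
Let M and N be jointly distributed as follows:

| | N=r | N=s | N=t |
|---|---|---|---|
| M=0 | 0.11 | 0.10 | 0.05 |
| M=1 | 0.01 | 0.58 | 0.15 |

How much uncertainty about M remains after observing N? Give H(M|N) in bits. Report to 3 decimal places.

Marginals: p(M) = (0.2600, 0.7400), p(N) = (0.1200, 0.6800, 0.2000).
H(M|N) = Σ p(N) · H(M|N=·).
  N=r: p=0.1200, H(M|N=r) = 0.4138
  N=s: p=0.6800, H(M|N=s) = 0.6024
  N=t: p=0.2000, H(M|N=t) = 0.8113
Weighted sum = 0.622 bits.

0.622 bits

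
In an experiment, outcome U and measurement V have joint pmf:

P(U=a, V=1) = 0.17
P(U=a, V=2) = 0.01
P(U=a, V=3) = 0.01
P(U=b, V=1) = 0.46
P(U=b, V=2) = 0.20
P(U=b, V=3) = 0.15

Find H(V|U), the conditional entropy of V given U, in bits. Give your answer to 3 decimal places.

1.256 bits

Marginals: p(U) = (0.1900, 0.8100), p(V) = (0.6300, 0.2100, 0.1600).
H(V|U) = Σ p(U) · H(V|U=·).
  U=a: p=0.1900, H(V|U=a) = 0.5907
  U=b: p=0.8100, H(V|U=b) = 1.4124
Weighted sum = 1.256 bits.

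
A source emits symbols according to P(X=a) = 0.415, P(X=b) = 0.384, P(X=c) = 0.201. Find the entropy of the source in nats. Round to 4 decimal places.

1.0550 nats

H(X) = −Σ p·ln p.
  −(0.415)·ln(0.415) = 0.36498
  −(0.384)·ln(0.384) = 0.36753
  −(0.201)·ln(0.201) = 0.32249
Sum: 0.36498 + 0.36753 + 0.32249 = 1.0550 nats.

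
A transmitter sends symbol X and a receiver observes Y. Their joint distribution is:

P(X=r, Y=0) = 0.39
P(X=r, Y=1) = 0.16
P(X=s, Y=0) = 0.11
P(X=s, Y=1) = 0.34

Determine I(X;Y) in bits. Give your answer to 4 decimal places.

0.1605 bits

Marginals: p(X) = (0.5500, 0.4500), p(Y) = (0.5000, 0.5000).
I(X;Y) = Σ p(x,y)·log₂[p(x,y)/(p(x)p(y))].
  (r,0): 0.39·log₂(1.4182) = 0.19658
  (r,1): 0.16·log₂(0.5818) = -0.12502
  (s,0): 0.11·log₂(0.4889) = -0.11357
  (s,1): 0.34·log₂(1.5111) = 0.20251
Sum = 0.1605 bits.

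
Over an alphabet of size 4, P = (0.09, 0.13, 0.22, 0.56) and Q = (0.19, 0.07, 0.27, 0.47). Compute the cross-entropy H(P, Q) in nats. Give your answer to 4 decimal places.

H(P,Q) = −Σ p·ln q.
  −0.09·ln(0.19) = 0.14947
  −0.13·ln(0.07) = 0.34570
  −0.22·ln(0.27) = 0.28805
  −0.56·ln(0.47) = 0.42281
H(P,Q) = 1.2060 nats.

1.2060 nats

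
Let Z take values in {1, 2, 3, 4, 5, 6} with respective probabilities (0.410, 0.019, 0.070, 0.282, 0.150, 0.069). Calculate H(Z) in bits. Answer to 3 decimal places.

H(Z) = −Σ p·log₂ p.
  −(0.410)·log₂(0.410) = 0.5274
  −(0.019)·log₂(0.019) = 0.1086
  −(0.070)·log₂(0.070) = 0.2686
  −(0.282)·log₂(0.282) = 0.5150
  −(0.150)·log₂(0.150) = 0.4105
  −(0.069)·log₂(0.069) = 0.2662
Sum: 0.5274 + 0.1086 + 0.2686 + 0.5150 + 0.4105 + 0.2662 = 2.096 bits.

2.096 bits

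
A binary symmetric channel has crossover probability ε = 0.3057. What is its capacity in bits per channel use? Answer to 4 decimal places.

Binary symmetric channel: C = 1 − h₂(ε) where h₂ is the binary entropy function.
h₂(0.3057) = −0.3057·log₂0.3057 − 0.6943·log₂0.6943 = 0.8881.
C = 1 − 0.8881 = 0.1119 bits per channel use.

0.1119 bits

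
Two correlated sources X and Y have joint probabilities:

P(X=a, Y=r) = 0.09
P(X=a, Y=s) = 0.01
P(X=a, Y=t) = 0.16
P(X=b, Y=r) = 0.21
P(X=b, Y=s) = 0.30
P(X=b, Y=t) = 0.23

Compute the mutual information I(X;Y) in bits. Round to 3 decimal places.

0.118 bits

Marginals: p(X) = (0.2600, 0.7400), p(Y) = (0.3000, 0.3100, 0.3900).
I(X;Y) = H(X) + H(Y) − H(X,Y).
H(X) = 0.8267, H(Y) = 1.5747, H(X,Y) = 2.2837.
I(X;Y) = 0.8267 + 1.5747 − 2.2837 = 0.118 bits.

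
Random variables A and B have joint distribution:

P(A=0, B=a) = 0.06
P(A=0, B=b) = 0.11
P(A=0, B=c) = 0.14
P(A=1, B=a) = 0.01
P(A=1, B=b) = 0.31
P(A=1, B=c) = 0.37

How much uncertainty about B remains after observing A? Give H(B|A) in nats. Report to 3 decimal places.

0.845 nats

Marginals: p(A) = (0.3100, 0.6900), p(B) = (0.0700, 0.4200, 0.5100).
H(B|A) = Σ p(A) · H(B|A=·).
  A=0: p=0.3100, H(B|A=0) = 1.0445
  A=1: p=0.6900, H(B|A=1) = 0.7550
Weighted sum = 0.845 nats.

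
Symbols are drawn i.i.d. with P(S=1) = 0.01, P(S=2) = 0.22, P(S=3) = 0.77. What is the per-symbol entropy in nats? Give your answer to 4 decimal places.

0.5804 nats

H(S) = −Σ p·ln p.
  −(0.01)·ln(0.01) = 0.04605
  −(0.22)·ln(0.22) = 0.33311
  −(0.77)·ln(0.77) = 0.20125
Sum: 0.04605 + 0.33311 + 0.20125 = 0.5804 nats.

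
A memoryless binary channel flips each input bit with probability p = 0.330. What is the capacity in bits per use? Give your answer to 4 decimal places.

Binary symmetric channel: C = 1 − h₂(ε) where h₂ is the binary entropy function.
h₂(0.330) = −0.330·log₂0.330 − 0.670·log₂0.670 = 0.9149.
C = 1 − 0.9149 = 0.0851 bits per channel use.

0.0851 bits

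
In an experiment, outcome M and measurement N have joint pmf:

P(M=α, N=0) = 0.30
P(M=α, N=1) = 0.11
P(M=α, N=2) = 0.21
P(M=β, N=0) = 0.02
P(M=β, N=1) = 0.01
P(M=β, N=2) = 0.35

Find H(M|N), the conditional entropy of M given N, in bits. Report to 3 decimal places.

0.692 bits

Marginals: p(M) = (0.6200, 0.3800), p(N) = (0.3200, 0.1200, 0.5600).
H(M|N) = Σ p(N) · H(M|N=·).
  N=0: p=0.3200, H(M|N=0) = 0.3373
  N=1: p=0.1200, H(M|N=1) = 0.4138
  N=2: p=0.5600, H(M|N=2) = 0.9544
Weighted sum = 0.692 bits.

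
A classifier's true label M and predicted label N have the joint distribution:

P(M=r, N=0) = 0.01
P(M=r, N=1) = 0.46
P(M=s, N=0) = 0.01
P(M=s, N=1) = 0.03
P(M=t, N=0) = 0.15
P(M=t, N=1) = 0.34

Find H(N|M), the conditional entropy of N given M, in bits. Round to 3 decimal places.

0.538 bits

Chain rule: H(N|M) = H(M,N) − H(M).
Marginals: p(M) = (0.4700, 0.0400, 0.4900), p(N) = (0.1700, 0.8300).
H(M,N) = 1.7397 bits; H(M) = 1.2020 bits.
H(N|M) = 1.7397 − 1.2020 = 0.538 bits.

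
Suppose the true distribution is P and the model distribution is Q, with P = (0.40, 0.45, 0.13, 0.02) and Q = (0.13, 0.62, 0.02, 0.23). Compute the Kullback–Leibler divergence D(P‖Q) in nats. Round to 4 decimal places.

0.4998 nats

D(P‖Q) = Σ p·ln(p/q).
  0.40·ln(0.40/0.13) = 0.44957
  0.45·ln(0.45/0.62) = -0.14421
  0.13·ln(0.13/0.02) = 0.24333
  0.02·ln(0.02/0.23) = -0.04885
D(P‖Q) = 0.4998 nats.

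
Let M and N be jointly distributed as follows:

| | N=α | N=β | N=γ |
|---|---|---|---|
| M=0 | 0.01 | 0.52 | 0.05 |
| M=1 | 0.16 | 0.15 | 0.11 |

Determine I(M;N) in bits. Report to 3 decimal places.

Marginals: p(M) = (0.5800, 0.4200), p(N) = (0.1700, 0.6700, 0.1600).
I(M;N) = Σ p(x,y)·log₂[p(x,y)/(p(x)p(y))].
  (0,α): 0.01·log₂(0.1014) = -0.0330
  (0,β): 0.52·log₂(1.3381) = 0.2185
  (0,γ): 0.05·log₂(0.5388) = -0.0446
  (1,α): 0.16·log₂(2.2409) = 0.1863
  (1,β): 0.15·log₂(0.5330) = -0.1361
  (1,γ): 0.11·log₂(1.6369) = 0.0782
Sum = 0.269 bits.

0.269 bits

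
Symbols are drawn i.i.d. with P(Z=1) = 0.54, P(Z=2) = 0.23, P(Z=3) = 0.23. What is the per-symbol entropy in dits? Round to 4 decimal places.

H(Z) = −Σ p·log₁₀ p.
  −(0.54)·log₁₀(0.54) = 0.14451
  −(0.23)·log₁₀(0.23) = 0.14680
  −(0.23)·log₁₀(0.23) = 0.14680
Sum: 0.14451 + 0.14680 + 0.14680 = 0.4381 dits.

0.4381 dits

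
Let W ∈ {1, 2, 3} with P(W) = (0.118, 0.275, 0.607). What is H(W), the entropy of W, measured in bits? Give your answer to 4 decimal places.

1.3132 bits

H(W) = −Σ p·log₂ p.
  −(0.118)·log₂(0.118) = 0.36381
  −(0.275)·log₂(0.275) = 0.51219
  −(0.607)·log₂(0.607) = 0.43718
Sum: 0.36381 + 0.51219 + 0.43718 = 1.3132 bits.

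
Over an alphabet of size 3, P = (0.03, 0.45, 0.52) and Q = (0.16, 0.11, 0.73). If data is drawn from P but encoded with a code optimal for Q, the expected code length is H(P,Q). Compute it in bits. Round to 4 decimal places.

H(P,Q) = −Σ p·log₂ q.
  −0.03·log₂(0.16) = 0.07932
  −0.45·log₂(0.11) = 1.43299
  −0.52·log₂(0.73) = 0.23610
H(P,Q) = 1.7484 bits.

1.7484 bits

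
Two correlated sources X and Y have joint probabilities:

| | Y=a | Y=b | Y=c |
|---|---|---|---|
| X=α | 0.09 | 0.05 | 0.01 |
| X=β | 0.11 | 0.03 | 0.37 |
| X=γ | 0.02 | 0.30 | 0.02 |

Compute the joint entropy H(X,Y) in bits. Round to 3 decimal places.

2.375 bits

H(X,Y) = −Σ p(x,y)·log₂ p(x,y) over all 9 cells.
  cell (α,a): −0.09·log₂0.09 = 0.3127
  cell (α,b): −0.05·log₂0.05 = 0.2161
  cell (α,c): −0.01·log₂0.01 = 0.0664
  cell (β,a): −0.11·log₂0.11 = 0.3503
  cell (β,b): −0.03·log₂0.03 = 0.1518
  cell (β,c): −0.37·log₂0.37 = 0.5307
  cell (γ,a): −0.02·log₂0.02 = 0.1129
  cell (γ,b): −0.30·log₂0.30 = 0.5211
  cell (γ,c): −0.02·log₂0.02 = 0.1129
Sum = 2.375 bits.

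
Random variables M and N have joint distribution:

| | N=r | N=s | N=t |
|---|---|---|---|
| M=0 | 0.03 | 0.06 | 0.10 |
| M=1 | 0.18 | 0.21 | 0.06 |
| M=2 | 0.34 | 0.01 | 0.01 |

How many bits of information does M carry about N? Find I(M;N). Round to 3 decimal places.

Marginals: p(M) = (0.1900, 0.4500, 0.3600), p(N) = (0.5500, 0.2800, 0.1700).
I(M;N) = Σ p(x,y)·log₂[p(x,y)/(p(x)p(y))].
  (0,r): 0.03·log₂(0.2871) = -0.0540
  (0,s): 0.06·log₂(1.1278) = 0.0104
  (0,t): 0.10·log₂(3.0960) = 0.1630
  (1,r): 0.18·log₂(0.7273) = -0.0827
  (1,s): 0.21·log₂(1.6667) = 0.1548
  (1,t): 0.06·log₂(0.7843) = -0.0210
  (2,r): 0.34·log₂(1.7172) = 0.2652
  (2,s): 0.01·log₂(0.0992) = -0.0333
  (2,t): 0.01·log₂(0.1634) = -0.0261
Sum = 0.376 bits.

0.376 bits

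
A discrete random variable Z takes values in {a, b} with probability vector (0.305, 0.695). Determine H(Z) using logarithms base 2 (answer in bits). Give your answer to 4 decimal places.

0.8873 bits

H(Z) = −Σ p·log₂ p.
  −(0.305)·log₂(0.305) = 0.52250
  −(0.695)·log₂(0.695) = 0.36482
Sum: 0.52250 + 0.36482 = 0.8873 bits.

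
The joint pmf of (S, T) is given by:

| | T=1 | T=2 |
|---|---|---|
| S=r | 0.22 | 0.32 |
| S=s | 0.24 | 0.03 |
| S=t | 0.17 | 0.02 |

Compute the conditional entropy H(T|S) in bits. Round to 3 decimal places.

Chain rule: H(T|S) = H(S,T) − H(S).
Marginals: p(S) = (0.5400, 0.2700, 0.1900), p(T) = (0.6300, 0.3700).
H(S,T) = 2.2000 bits; H(S) = 1.4453 bits.
H(T|S) = 2.2000 − 1.4453 = 0.755 bits.

0.755 bits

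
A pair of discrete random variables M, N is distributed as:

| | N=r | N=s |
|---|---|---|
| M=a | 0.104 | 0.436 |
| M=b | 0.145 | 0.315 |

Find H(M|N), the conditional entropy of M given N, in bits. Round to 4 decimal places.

0.9810 bits

Marginals: p(M) = (0.5400, 0.4600), p(N) = (0.2490, 0.7510).
H(M|N) = Σ p(N) · H(M|N=·).
  N=r: p=0.2490, H(M|N=r) = 0.9804
  N=s: p=0.7510, H(M|N=s) = 0.9812
Weighted sum = 0.9810 bits.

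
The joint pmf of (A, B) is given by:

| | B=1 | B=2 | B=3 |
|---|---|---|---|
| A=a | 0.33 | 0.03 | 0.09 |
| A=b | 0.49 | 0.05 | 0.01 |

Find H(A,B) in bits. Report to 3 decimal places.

H(A,B) = −Σ p(x,y)·log₂ p(x,y) over all 6 cells.
  cell (a,1): −0.33·log₂0.33 = 0.5278
  cell (a,2): −0.03·log₂0.03 = 0.1518
  cell (a,3): −0.09·log₂0.09 = 0.3127
  cell (b,1): −0.49·log₂0.49 = 0.5043
  cell (b,2): −0.05·log₂0.05 = 0.2161
  cell (b,3): −0.01·log₂0.01 = 0.0664
Sum = 1.779 bits.

1.779 bits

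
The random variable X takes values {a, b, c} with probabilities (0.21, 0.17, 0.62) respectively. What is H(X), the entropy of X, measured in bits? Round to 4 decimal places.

H(X) = −Σ p·log₂ p.
  −(0.21)·log₂(0.21) = 0.47282
  −(0.17)·log₂(0.17) = 0.43459
  −(0.62)·log₂(0.62) = 0.42759
Sum: 0.47282 + 0.43459 + 0.42759 = 1.3350 bits.

1.3350 bits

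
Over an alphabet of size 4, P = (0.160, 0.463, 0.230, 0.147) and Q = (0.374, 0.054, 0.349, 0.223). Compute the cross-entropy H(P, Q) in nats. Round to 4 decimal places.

H(P,Q) = −Σ p·ln q.
  −0.160·ln(0.374) = 0.15736
  −0.463·ln(0.054) = 1.35139
  −0.230·ln(0.349) = 0.24212
  −0.147·ln(0.223) = 0.22059
H(P,Q) = 1.9715 nats.

1.9715 nats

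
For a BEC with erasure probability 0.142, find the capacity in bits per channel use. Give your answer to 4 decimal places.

0.8580 bits

Binary erasure channel: capacity C = 1 − ε.
C = 1 − 0.142 = 0.8580 bits per channel use.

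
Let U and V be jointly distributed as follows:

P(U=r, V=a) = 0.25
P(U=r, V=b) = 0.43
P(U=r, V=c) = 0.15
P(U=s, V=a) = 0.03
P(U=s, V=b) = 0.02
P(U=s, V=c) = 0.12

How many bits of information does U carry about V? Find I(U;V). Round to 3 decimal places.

0.135 bits

Marginals: p(U) = (0.8300, 0.1700), p(V) = (0.2800, 0.4500, 0.2700).
I(U;V) = Σ p(x,y)·log₂[p(x,y)/(p(x)p(y))].
  (r,a): 0.25·log₂(1.0757) = 0.0263
  (r,b): 0.43·log₂(1.1513) = 0.0874
  (r,c): 0.15·log₂(0.6693) = -0.0869
  (s,a): 0.03·log₂(0.6303) = -0.0200
  (s,b): 0.02·log₂(0.2614) = -0.0387
  (s,c): 0.12·log₂(2.6144) = 0.1664
Sum = 0.135 bits.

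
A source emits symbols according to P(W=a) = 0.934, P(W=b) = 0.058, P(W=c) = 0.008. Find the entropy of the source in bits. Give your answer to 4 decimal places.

H(W) = −Σ p·log₂ p.
  −(0.934)·log₂(0.934) = 0.09200
  −(0.058)·log₂(0.058) = 0.23825
  −(0.008)·log₂(0.008) = 0.05573
Sum: 0.09200 + 0.23825 + 0.05573 = 0.3860 bits.

0.3860 bits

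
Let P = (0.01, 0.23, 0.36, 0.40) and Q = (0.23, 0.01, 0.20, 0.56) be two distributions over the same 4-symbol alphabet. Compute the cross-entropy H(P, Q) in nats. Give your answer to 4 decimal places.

H(P,Q) = −Σ p·ln q.
  −0.01·ln(0.23) = 0.01470
  −0.23·ln(0.01) = 1.05919
  −0.36·ln(0.20) = 0.57940
  −0.40·ln(0.56) = 0.23193
H(P,Q) = 1.8852 nats.

1.8852 nats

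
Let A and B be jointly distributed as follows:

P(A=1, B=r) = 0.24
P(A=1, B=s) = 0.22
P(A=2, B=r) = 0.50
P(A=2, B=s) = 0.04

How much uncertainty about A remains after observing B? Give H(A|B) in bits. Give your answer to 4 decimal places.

0.8337 bits

Marginals: p(A) = (0.4600, 0.5400), p(B) = (0.7400, 0.2600).
H(A|B) = Σ p(B) · H(A|B=·).
  B=r: p=0.7400, H(A|B=r) = 0.9090
  B=s: p=0.2600, H(A|B=s) = 0.6194
Weighted sum = 0.8337 bits.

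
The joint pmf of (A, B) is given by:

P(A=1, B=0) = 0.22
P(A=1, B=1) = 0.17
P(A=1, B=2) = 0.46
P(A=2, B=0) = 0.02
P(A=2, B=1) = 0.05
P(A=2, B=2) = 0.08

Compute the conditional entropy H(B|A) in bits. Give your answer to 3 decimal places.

1.441 bits

Marginals: p(A) = (0.8500, 0.1500), p(B) = (0.2400, 0.2200, 0.5400).
H(B|A) = Σ p(A) · H(B|A=·).
  A=1: p=0.8500, H(B|A=1) = 1.4485
  A=2: p=0.1500, H(B|A=2) = 1.3996
Weighted sum = 1.441 bits.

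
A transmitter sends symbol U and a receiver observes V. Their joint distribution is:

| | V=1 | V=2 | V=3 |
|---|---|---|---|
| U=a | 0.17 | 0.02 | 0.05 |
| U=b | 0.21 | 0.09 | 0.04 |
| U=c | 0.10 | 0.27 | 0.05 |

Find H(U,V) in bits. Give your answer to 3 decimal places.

2.793 bits

H(U,V) = −Σ p(x,y)·log₂ p(x,y) over all 9 cells.
  cell (a,1): −0.17·log₂0.17 = 0.4346
  cell (a,2): −0.02·log₂0.02 = 0.1129
  cell (a,3): −0.05·log₂0.05 = 0.2161
  cell (b,1): −0.21·log₂0.21 = 0.4728
  cell (b,2): −0.09·log₂0.09 = 0.3127
  cell (b,3): −0.04·log₂0.04 = 0.1858
  cell (c,1): −0.10·log₂0.10 = 0.3322
  cell (c,2): −0.27·log₂0.27 = 0.5100
  cell (c,3): −0.05·log₂0.05 = 0.2161
Sum = 2.793 bits.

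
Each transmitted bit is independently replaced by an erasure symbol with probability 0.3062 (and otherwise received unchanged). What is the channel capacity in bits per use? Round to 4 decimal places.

0.6938 bits

Binary erasure channel: capacity C = 1 − ε.
C = 1 − 0.3062 = 0.6938 bits per channel use.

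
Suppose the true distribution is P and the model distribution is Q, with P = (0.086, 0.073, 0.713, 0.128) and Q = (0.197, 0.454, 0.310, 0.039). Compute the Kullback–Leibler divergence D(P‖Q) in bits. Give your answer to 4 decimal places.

D(P‖Q) = Σ p·log₂(p/q).
  0.086·log₂(0.086/0.197) = -0.10284
  0.073·log₂(0.073/0.454) = -0.19248
  0.713·log₂(0.713/0.310) = 0.85676
  0.128·log₂(0.128/0.039) = 0.21947
D(P‖Q) = 0.7809 bits.

0.7809 bits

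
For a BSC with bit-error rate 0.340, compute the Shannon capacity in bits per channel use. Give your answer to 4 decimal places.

0.0752 bits

Binary symmetric channel: C = 1 − h₂(ε) where h₂ is the binary entropy function.
h₂(0.340) = −0.340·log₂0.340 − 0.660·log₂0.660 = 0.9248.
C = 1 − 0.9248 = 0.0752 bits per channel use.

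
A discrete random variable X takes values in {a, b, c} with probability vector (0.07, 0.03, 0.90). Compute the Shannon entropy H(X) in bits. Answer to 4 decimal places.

H(X) = −Σ p·log₂ p.
  −(0.07)·log₂(0.07) = 0.26856
  −(0.03)·log₂(0.03) = 0.15177
  −(0.90)·log₂(0.90) = 0.13680
Sum: 0.26856 + 0.15177 + 0.13680 = 0.5571 bits.

0.5571 bits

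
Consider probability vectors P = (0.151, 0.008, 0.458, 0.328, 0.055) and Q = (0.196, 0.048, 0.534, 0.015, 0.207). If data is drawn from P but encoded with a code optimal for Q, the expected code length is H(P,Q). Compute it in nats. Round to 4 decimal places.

2.0218 nats

H(P,Q) = −Σ p·ln q.
  −0.151·ln(0.196) = 0.24608
  −0.008·ln(0.048) = 0.02429
  −0.458·ln(0.534) = 0.28733
  −0.328·ln(0.015) = 1.37750
  −0.055·ln(0.207) = 0.08663
H(P,Q) = 2.0218 nats.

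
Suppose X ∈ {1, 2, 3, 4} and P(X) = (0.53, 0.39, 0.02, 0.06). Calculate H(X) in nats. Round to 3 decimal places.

0.951 nats

H(X) = −Σ p·ln p.
  −(0.53)·ln(0.53) = 0.3365
  −(0.39)·ln(0.39) = 0.3672
  −(0.02)·ln(0.02) = 0.0782
  −(0.06)·ln(0.06) = 0.1688
Sum: 0.3365 + 0.3672 + 0.0782 + 0.1688 = 0.951 nats.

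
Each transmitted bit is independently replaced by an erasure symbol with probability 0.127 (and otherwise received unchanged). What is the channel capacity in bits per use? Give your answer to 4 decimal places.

0.8730 bits

Binary erasure channel: capacity C = 1 − ε.
C = 1 − 0.127 = 0.8730 bits per channel use.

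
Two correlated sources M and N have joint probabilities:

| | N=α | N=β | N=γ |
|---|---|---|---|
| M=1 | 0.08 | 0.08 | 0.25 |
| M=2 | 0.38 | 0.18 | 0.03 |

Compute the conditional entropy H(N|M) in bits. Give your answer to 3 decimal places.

Chain rule: H(N|M) = H(M,N) − H(M).
Marginals: p(M) = (0.4100, 0.5900), p(N) = (0.4600, 0.2600, 0.2800).
H(M,N) = 2.2105 bits; H(M) = 0.9765 bits.
H(N|M) = 2.2105 − 0.9765 = 1.234 bits.

1.234 bits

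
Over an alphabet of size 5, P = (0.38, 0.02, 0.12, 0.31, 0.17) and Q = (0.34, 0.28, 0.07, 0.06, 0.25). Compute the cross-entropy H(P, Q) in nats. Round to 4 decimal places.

1.8623 nats

H(P,Q) = −Σ p·ln q.
  −0.38·ln(0.34) = 0.40995
  −0.02·ln(0.28) = 0.02546
  −0.12·ln(0.07) = 0.31911
  −0.31·ln(0.06) = 0.87216
  −0.17·ln(0.25) = 0.23567
H(P,Q) = 1.8623 nats.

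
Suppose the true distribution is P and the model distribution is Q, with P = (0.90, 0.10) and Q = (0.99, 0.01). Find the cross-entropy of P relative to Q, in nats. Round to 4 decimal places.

0.4696 nats

H(P,Q) = −Σ p·ln q.
  −0.90·ln(0.99) = 0.00905
  −0.10·ln(0.01) = 0.46052
H(P,Q) = 0.4696 nats.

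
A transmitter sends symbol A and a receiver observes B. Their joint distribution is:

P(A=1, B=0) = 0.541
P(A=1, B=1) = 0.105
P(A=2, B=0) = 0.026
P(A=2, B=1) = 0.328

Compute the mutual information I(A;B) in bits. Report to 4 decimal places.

Marginals: p(A) = (0.6460, 0.3540), p(B) = (0.5670, 0.4330).
I(A;B) = H(A) + H(B) − H(A,B).
H(A) = 0.9376, H(B) = 0.9870, H(A,B) = 1.4853.
I(A;B) = 0.9376 + 0.9870 − 1.4853 = 0.4393 bits.

0.4393 bits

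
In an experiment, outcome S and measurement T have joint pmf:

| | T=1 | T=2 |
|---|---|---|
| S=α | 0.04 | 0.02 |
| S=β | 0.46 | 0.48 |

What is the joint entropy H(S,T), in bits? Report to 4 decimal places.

H(S,T) = −Σ p(x,y)·log₂ p(x,y) over all 4 cells.
  cell (α,1): −0.04·log₂0.04 = 0.18575
  cell (α,2): −0.02·log₂0.02 = 0.11288
  cell (β,1): −0.46·log₂0.46 = 0.51534
  cell (β,2): −0.48·log₂0.48 = 0.50827
Sum = 1.3222 bits.

1.3222 bits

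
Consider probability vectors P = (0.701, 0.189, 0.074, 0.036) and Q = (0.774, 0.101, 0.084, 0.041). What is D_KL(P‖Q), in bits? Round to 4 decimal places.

D(P‖Q) = Σ p·log₂(p/q).
  0.701·log₂(0.701/0.774) = -0.10019
  0.189·log₂(0.189/0.101) = 0.17086
  0.074·log₂(0.074/0.084) = -0.01353
  0.036·log₂(0.036/0.041) = -0.00675
D(P‖Q) = 0.0504 bits.

0.0504 bits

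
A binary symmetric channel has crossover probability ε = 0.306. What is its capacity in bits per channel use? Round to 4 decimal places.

0.1115 bits

Binary symmetric channel: C = 1 − h₂(ε) where h₂ is the binary entropy function.
h₂(0.306) = −0.306·log₂0.306 − 0.694·log₂0.694 = 0.8885.
C = 1 − 0.8885 = 0.1115 bits per channel use.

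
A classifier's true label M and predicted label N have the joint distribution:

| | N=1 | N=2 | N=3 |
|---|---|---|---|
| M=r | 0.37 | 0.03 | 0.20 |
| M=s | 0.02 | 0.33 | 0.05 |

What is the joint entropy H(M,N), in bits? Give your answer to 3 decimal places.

2.004 bits

H(M,N) = −Σ p(x,y)·log₂ p(x,y) over all 6 cells.
  cell (r,1): −0.37·log₂0.37 = 0.5307
  cell (r,2): −0.03·log₂0.03 = 0.1518
  cell (r,3): −0.20·log₂0.20 = 0.4644
  cell (s,1): −0.02·log₂0.02 = 0.1129
  cell (s,2): −0.33·log₂0.33 = 0.5278
  cell (s,3): −0.05·log₂0.05 = 0.2161
Sum = 2.004 bits.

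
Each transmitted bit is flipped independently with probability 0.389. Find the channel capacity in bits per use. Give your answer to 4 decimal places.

Binary symmetric channel: C = 1 − h₂(ε) where h₂ is the binary entropy function.
h₂(0.389) = −0.389·log₂0.389 − 0.611·log₂0.611 = 0.9642.
C = 1 − 0.9642 = 0.0358 bits per channel use.

0.0358 bits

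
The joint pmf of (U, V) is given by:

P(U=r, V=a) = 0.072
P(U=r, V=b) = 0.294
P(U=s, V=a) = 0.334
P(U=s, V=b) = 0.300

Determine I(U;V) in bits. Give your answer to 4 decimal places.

Marginals: p(U) = (0.3660, 0.6340), p(V) = (0.4060, 0.5940).
I(U;V) = Σ p(x,y)·log₂[p(x,y)/(p(x)p(y))].
  (r,a): 0.072·log₂(0.4845) = -0.07526
  (r,b): 0.294·log₂(1.3523) = 0.12802
  (s,a): 0.334·log₂(1.2976) = 0.12552
  (s,b): 0.300·log₂(0.7966) = -0.09842
Sum = 0.0799 bits.

0.0799 bits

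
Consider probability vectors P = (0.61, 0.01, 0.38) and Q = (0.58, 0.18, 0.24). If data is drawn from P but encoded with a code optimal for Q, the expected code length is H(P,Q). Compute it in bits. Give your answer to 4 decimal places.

H(P,Q) = −Σ p·log₂ q.
  −0.61·log₂(0.58) = 0.47938
  −0.01·log₂(0.18) = 0.02474
  −0.38·log₂(0.24) = 0.78238
H(P,Q) = 1.2865 bits.

1.2865 bits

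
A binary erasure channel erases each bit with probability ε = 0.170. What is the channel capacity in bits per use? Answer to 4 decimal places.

0.8300 bits

Binary erasure channel: capacity C = 1 − ε.
C = 1 − 0.170 = 0.8300 bits per channel use.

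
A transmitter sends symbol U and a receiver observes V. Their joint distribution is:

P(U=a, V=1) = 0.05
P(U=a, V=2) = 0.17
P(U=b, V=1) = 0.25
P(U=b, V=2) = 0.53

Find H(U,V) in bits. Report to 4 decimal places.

H(U,V) = −Σ p(x,y)·log₂ p(x,y) over all 4 cells.
  cell (a,1): −0.05·log₂0.05 = 0.21610
  cell (a,2): −0.17·log₂0.17 = 0.43459
  cell (b,1): −0.25·log₂0.25 = 0.50000
  cell (b,2): −0.53·log₂0.53 = 0.48545
Sum = 1.6361 bits.

1.6361 bits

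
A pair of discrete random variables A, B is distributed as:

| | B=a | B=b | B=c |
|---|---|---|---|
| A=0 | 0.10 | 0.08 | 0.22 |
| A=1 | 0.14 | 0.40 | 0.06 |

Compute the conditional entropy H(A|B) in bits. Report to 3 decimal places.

0.757 bits

Marginals: p(A) = (0.4000, 0.6000), p(B) = (0.2400, 0.4800, 0.2800).
H(A|B) = Σ p(B) · H(A|B=·).
  B=a: p=0.2400, H(A|B=a) = 0.9799
  B=b: p=0.4800, H(A|B=b) = 0.6500
  B=c: p=0.2800, H(A|B=c) = 0.7496
Weighted sum = 0.757 bits.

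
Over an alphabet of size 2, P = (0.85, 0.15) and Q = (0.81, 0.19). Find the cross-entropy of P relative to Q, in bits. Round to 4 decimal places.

0.6178 bits

H(P,Q) = −Σ p·log₂ q.
  −0.85·log₂(0.81) = 0.25841
  −0.15·log₂(0.19) = 0.35939
H(P,Q) = 0.6178 bits.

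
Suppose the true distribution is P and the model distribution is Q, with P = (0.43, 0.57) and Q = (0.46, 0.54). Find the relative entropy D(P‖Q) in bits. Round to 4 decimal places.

0.0026 bits

D(P‖Q) = Σ p·log₂(p/q).
  0.43·log₂(0.43/0.46) = -0.04184
  0.57·log₂(0.57/0.54) = 0.04446
D(P‖Q) = 0.0026 bits.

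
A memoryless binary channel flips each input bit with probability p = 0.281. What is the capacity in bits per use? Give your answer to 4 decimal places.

0.1432 bits

Binary symmetric channel: C = 1 − h₂(ε) where h₂ is the binary entropy function.
h₂(0.281) = −0.281·log₂0.281 − 0.719·log₂0.719 = 0.8568.
C = 1 − 0.8568 = 0.1432 bits per channel use.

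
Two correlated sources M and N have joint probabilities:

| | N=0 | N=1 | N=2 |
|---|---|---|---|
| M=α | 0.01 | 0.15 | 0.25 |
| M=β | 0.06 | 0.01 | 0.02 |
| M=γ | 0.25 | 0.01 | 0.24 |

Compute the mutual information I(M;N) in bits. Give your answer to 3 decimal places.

0.336 bits

Marginals: p(M) = (0.4100, 0.0900, 0.5000), p(N) = (0.3200, 0.1700, 0.5100).
I(M;N) = Σ p(x,y)·log₂[p(x,y)/(p(x)p(y))].
  (α,0): 0.01·log₂(0.0762) = -0.0371
  (α,1): 0.15·log₂(2.1521) = 0.1659
  (α,2): 0.25·log₂(1.1956) = 0.0644
  (β,0): 0.06·log₂(2.0833) = 0.0635
  (β,1): 0.01·log₂(0.6536) = -0.0061
  (β,2): 0.02·log₂(0.4357) = -0.0240
  (γ,0): 0.25·log₂(1.5625) = 0.1610
  (γ,1): 0.01·log₂(0.1176) = -0.0309
  (γ,2): 0.24·log₂(0.9412) = -0.0210
Sum = 0.336 bits.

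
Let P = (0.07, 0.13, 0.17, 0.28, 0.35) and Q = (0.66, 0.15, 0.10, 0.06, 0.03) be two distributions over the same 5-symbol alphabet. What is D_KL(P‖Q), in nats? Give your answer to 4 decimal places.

D(P‖Q) = Σ p·ln(p/q).
  0.07·ln(0.07/0.66) = -0.15706
  0.13·ln(0.13/0.15) = -0.01860
  0.17·ln(0.17/0.10) = 0.09021
  0.28·ln(0.28/0.06) = 0.43132
  0.35·ln(0.35/0.03) = 0.85986
D(P‖Q) = 1.2057 nats.

1.2057 nats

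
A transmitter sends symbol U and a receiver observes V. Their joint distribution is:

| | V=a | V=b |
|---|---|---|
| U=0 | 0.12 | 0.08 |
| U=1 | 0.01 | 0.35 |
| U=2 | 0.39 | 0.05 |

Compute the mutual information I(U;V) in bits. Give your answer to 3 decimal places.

0.514 bits

Marginals: p(U) = (0.2000, 0.3600, 0.4400), p(V) = (0.5200, 0.4800).
I(U;V) = Σ p(x,y)·log₂[p(x,y)/(p(x)p(y))].
  (0,a): 0.12·log₂(1.1538) = 0.0248
  (0,b): 0.08·log₂(0.8333) = -0.0210
  (1,a): 0.01·log₂(0.0534) = -0.0423
  (1,b): 0.35·log₂(2.0255) = 0.3564
  (2,a): 0.39·log₂(1.7045) = 0.3001
  (2,b): 0.05·log₂(0.2367) = -0.1039
Sum = 0.514 bits.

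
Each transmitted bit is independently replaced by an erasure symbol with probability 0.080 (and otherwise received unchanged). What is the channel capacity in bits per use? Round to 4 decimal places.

0.9200 bits

Binary erasure channel: capacity C = 1 − ε.
C = 1 − 0.080 = 0.9200 bits per channel use.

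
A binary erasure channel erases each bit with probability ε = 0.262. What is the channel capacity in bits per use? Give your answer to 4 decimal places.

Binary erasure channel: capacity C = 1 − ε.
C = 1 − 0.262 = 0.7380 bits per channel use.

0.7380 bits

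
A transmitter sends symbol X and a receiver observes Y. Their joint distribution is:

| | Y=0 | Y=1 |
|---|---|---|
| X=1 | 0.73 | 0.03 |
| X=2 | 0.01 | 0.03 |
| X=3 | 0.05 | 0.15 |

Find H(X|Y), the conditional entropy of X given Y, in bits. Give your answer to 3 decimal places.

0.587 bits

Marginals: p(X) = (0.7600, 0.0400, 0.2000), p(Y) = (0.7900, 0.2100).
H(X|Y) = Σ p(Y) · H(X|Y=·).
  Y=0: p=0.7900, H(X|Y=0) = 0.4371
  Y=1: p=0.2100, H(X|Y=1) = 1.1488
Weighted sum = 0.587 bits.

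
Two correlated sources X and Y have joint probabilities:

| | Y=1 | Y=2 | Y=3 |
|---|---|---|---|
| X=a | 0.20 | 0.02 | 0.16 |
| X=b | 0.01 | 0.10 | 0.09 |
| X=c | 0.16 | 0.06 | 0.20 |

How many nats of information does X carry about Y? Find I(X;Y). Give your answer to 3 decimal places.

Marginals: p(X) = (0.3800, 0.2000, 0.4200), p(Y) = (0.3700, 0.1800, 0.4500).
I(X;Y) = Σ p(x,y)·ln[p(x,y)/(p(x)p(y))].
  (a,1): 0.20·ln(1.4225) = 0.0705
  (a,2): 0.02·ln(0.2924) = -0.0246
  (a,3): 0.16·ln(0.9357) = -0.0106
  (b,1): 0.01·ln(0.1351) = -0.0200
  (b,2): 0.10·ln(2.7778) = 0.1022
  (b,3): 0.09·ln(1.0000) = 0.0000
  (c,1): 0.16·ln(1.0296) = 0.0047
  (c,2): 0.06·ln(0.7937) = -0.0139
  (c,3): 0.20·ln(1.0582) = 0.0113
Sum = 0.120 nats.

0.120 nats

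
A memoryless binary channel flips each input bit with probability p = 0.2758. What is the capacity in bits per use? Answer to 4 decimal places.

Binary symmetric channel: C = 1 − h₂(ε) where h₂ is the binary entropy function.
h₂(0.2758) = −0.2758·log₂0.2758 − 0.7242·log₂0.7242 = 0.8497.
C = 1 − 0.8497 = 0.1503 bits per channel use.

0.1503 bits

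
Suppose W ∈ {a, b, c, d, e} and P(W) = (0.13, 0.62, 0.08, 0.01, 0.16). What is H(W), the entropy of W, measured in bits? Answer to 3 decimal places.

1.591 bits

H(W) = −Σ p·log₂ p.
  −(0.13)·log₂(0.13) = 0.3826
  −(0.62)·log₂(0.62) = 0.4276
  −(0.08)·log₂(0.08) = 0.2915
  −(0.01)·log₂(0.01) = 0.0664
  −(0.16)·log₂(0.16) = 0.4230
Sum: 0.3826 + 0.4276 + 0.2915 + 0.0664 + 0.4230 = 1.591 bits.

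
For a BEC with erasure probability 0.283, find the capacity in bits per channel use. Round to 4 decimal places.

0.7170 bits

Binary erasure channel: capacity C = 1 − ε.
C = 1 − 0.283 = 0.7170 bits per channel use.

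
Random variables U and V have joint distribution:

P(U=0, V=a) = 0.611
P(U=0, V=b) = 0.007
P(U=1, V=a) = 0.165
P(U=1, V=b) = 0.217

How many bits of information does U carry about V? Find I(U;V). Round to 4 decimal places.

0.3352 bits

Marginals: p(U) = (0.6180, 0.3820), p(V) = (0.7760, 0.2240).
I(U;V) = H(U) + H(V) − H(U,V).
H(U) = 0.9594, H(V) = 0.7674, H(U,V) = 1.3916.
I(U;V) = 0.9594 + 0.7674 − 1.3916 = 0.3352 bits.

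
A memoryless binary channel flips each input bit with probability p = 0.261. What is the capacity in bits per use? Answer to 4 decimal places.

Binary symmetric channel: C = 1 − h₂(ε) where h₂ is the binary entropy function.
h₂(0.261) = −0.261·log₂0.261 − 0.739·log₂0.739 = 0.8283.
C = 1 − 0.8283 = 0.1717 bits per channel use.

0.1717 bits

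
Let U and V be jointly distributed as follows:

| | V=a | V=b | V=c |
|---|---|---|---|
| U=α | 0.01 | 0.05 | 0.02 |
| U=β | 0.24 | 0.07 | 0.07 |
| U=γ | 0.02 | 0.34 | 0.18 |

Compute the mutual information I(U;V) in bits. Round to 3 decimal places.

Marginals: p(U) = (0.0800, 0.3800, 0.5400), p(V) = (0.2700, 0.4600, 0.2700).
I(U;V) = Σ p(x,y)·log₂[p(x,y)/(p(x)p(y))].
  (α,a): 0.01·log₂(0.4630) = -0.0111
  (α,b): 0.05·log₂(1.3587) = 0.0221
  (α,c): 0.02·log₂(0.9259) = -0.0022
  (β,a): 0.24·log₂(2.3392) = 0.2942
  (β,b): 0.07·log₂(0.4005) = -0.0924
  (β,c): 0.07·log₂(0.6823) = -0.0386
  (γ,a): 0.02·log₂(0.1372) = -0.0573
  (γ,b): 0.34·log₂(1.3688) = 0.1540
  (γ,c): 0.18·log₂(1.2346) = 0.0547
Sum = 0.323 bits.

0.323 bits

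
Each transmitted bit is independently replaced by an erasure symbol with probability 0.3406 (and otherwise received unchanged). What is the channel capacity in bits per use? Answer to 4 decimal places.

0.6594 bits

Binary erasure channel: capacity C = 1 − ε.
C = 1 − 0.3406 = 0.6594 bits per channel use.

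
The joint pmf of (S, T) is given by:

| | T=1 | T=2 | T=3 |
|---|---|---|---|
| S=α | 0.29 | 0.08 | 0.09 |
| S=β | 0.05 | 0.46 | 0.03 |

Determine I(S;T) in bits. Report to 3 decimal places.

Marginals: p(S) = (0.4600, 0.5400), p(T) = (0.3400, 0.5400, 0.1200).
I(S;T) = H(S) + H(T) − H(S,T).
H(S) = 0.9954, H(T) = 1.3763, H(S,T) = 2.0053.
I(S;T) = 0.9954 + 1.3763 − 2.0053 = 0.366 bits.

0.366 bits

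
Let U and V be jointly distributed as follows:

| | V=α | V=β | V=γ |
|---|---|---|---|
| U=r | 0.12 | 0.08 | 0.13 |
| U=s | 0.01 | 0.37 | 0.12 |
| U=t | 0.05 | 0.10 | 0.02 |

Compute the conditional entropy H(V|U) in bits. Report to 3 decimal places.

Chain rule: H(V|U) = H(U,V) − H(U).
Marginals: p(U) = (0.3300, 0.5000, 0.1700), p(V) = (0.1800, 0.5500, 0.2700).
H(U,V) = 2.6666 bits; H(U) = 1.4624 bits.
H(V|U) = 2.6666 − 1.4624 = 1.204 bits.

1.204 bits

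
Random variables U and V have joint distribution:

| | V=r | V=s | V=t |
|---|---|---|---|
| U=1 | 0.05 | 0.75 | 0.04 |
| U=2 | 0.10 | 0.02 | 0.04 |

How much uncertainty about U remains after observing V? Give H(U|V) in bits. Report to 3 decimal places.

Chain rule: H(U|V) = H(U,V) − H(V).
Marginals: p(U) = (0.8400, 0.1600), p(V) = (0.1500, 0.7700, 0.0800).
H(U,V) = 1.3440 bits; H(V) = 0.9924 bits.
H(U|V) = 1.3440 − 0.9924 = 0.352 bits.

0.352 bits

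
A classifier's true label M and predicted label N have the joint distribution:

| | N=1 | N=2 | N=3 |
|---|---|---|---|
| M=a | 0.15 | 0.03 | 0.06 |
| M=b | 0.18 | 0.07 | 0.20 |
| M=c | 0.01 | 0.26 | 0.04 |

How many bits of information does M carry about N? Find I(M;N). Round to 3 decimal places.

Marginals: p(M) = (0.2400, 0.4500, 0.3100), p(N) = (0.3400, 0.3600, 0.3000).
I(M;N) = Σ p(x,y)·log₂[p(x,y)/(p(x)p(y))].
  (a,1): 0.15·log₂(1.8382) = 0.1317
  (a,2): 0.03·log₂(0.3472) = -0.0458
  (a,3): 0.06·log₂(0.8333) = -0.0158
  (b,1): 0.18·log₂(1.1765) = 0.0422
  (b,2): 0.07·log₂(0.4321) = -0.0847
  (b,3): 0.20·log₂(1.4815) = 0.1134
  (c,1): 0.01·log₂(0.0949) = -0.0340
  (c,2): 0.26·log₂(2.3297) = 0.3172
  (c,3): 0.04·log₂(0.4301) = -0.0487
Sum = 0.376 bits.

0.376 bits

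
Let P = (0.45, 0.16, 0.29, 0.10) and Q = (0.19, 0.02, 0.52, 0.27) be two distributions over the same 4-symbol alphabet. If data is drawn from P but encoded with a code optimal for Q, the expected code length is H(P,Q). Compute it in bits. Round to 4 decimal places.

H(P,Q) = −Σ p·log₂ q.
  −0.45·log₂(0.19) = 1.07817
  −0.16·log₂(0.02) = 0.90302
  −0.29·log₂(0.52) = 0.27359
  −0.10·log₂(0.27) = 0.18890
H(P,Q) = 2.4437 bits.

2.4437 bits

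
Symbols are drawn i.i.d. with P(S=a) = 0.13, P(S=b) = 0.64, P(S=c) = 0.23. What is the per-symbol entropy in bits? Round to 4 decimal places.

1.2824 bits

H(S) = −Σ p·log₂ p.
  −(0.13)·log₂(0.13) = 0.38264
  −(0.64)·log₂(0.64) = 0.41207
  −(0.23)·log₂(0.23) = 0.48767
Sum: 0.38264 + 0.41207 + 0.48767 = 1.2824 bits.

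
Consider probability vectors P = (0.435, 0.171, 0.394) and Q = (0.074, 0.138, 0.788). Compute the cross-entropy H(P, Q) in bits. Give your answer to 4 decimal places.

2.2580 bits

H(P,Q) = −Σ p·log₂ q.
  −0.435·log₂(0.074) = 1.63400
  −0.171·log₂(0.138) = 0.48859
  −0.394·log₂(0.788) = 0.13543
H(P,Q) = 2.2580 bits.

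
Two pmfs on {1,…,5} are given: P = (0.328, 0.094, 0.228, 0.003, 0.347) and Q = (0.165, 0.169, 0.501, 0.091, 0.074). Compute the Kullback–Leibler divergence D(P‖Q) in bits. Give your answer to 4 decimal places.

0.7454 bits

D(P‖Q) = Σ p·log₂(p/q).
  0.328·log₂(0.328/0.165) = 0.32512
  0.094·log₂(0.094/0.169) = -0.07955
  0.228·log₂(0.228/0.501) = -0.25896
  0.003·log₂(0.003/0.091) = -0.01477
  0.347·log₂(0.347/0.074) = 0.77358
D(P‖Q) = 0.7454 bits.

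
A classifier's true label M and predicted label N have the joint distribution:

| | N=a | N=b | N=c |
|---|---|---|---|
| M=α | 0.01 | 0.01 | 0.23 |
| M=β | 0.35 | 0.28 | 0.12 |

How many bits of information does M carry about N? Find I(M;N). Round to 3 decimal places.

0.358 bits

Marginals: p(M) = (0.2500, 0.7500), p(N) = (0.3600, 0.2900, 0.3500).
I(M;N) = Σ p(x,y)·log₂[p(x,y)/(p(x)p(y))].
  (α,a): 0.01·log₂(0.1111) = -0.0317
  (α,b): 0.01·log₂(0.1379) = -0.0286
  (α,c): 0.23·log₂(2.6286) = 0.3207
  (β,a): 0.35·log₂(1.2963) = 0.1310
  (β,b): 0.28·log₂(1.2874) = 0.1020
  (β,c): 0.12·log₂(0.4571) = -0.1355
Sum = 0.358 bits.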